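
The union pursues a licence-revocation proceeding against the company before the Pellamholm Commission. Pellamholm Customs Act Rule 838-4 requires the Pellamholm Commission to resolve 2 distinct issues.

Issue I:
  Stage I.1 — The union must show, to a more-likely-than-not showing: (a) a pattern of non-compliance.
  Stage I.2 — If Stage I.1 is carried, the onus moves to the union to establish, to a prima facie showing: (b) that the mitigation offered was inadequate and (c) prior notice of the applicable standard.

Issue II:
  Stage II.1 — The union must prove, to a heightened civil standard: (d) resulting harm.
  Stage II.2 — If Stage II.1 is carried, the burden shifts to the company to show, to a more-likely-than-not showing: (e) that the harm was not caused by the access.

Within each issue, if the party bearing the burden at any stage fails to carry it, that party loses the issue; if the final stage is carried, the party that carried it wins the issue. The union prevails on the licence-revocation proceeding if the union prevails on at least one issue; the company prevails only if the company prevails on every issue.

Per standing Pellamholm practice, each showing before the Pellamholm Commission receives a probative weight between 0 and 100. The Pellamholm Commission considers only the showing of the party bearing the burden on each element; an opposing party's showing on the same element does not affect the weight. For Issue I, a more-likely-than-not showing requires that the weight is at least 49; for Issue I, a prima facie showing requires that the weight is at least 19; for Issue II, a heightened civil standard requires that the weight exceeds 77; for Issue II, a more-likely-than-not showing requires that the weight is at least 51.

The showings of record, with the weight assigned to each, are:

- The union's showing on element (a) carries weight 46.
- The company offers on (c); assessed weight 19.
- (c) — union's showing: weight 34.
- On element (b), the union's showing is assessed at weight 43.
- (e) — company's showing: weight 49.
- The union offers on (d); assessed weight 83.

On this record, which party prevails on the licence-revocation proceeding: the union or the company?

— Issue I —
Stage I.1 — burden on union; standard: a more-likely-than-not showing (weight is at least 49).
    (a): 46 < 49 [not met]
  The union does not carry Stage I.1.
The analysis ends at Stage I.1; the company prevails on this issue.
— Issue II —
At Stage II.1 the union must meet a heightened civil standard (weight exceeds 77): on (d) the weight is 83, > 77, so (d) meets the standard.
  The union carries Stage II.1; the company now bears the burden.
At Stage II.2 the company must meet a more-likely-than-not showing (weight is at least 51): on (e) the weight is 49, which does not reach 51, so (e) does not meet the standard.
  The company does not carry Stage II.2.
So the union prevails on this issue.
Per-issue: Issue I → company; Issue II → union. The union must prevail on at least one issue; overall, the union prevails.

union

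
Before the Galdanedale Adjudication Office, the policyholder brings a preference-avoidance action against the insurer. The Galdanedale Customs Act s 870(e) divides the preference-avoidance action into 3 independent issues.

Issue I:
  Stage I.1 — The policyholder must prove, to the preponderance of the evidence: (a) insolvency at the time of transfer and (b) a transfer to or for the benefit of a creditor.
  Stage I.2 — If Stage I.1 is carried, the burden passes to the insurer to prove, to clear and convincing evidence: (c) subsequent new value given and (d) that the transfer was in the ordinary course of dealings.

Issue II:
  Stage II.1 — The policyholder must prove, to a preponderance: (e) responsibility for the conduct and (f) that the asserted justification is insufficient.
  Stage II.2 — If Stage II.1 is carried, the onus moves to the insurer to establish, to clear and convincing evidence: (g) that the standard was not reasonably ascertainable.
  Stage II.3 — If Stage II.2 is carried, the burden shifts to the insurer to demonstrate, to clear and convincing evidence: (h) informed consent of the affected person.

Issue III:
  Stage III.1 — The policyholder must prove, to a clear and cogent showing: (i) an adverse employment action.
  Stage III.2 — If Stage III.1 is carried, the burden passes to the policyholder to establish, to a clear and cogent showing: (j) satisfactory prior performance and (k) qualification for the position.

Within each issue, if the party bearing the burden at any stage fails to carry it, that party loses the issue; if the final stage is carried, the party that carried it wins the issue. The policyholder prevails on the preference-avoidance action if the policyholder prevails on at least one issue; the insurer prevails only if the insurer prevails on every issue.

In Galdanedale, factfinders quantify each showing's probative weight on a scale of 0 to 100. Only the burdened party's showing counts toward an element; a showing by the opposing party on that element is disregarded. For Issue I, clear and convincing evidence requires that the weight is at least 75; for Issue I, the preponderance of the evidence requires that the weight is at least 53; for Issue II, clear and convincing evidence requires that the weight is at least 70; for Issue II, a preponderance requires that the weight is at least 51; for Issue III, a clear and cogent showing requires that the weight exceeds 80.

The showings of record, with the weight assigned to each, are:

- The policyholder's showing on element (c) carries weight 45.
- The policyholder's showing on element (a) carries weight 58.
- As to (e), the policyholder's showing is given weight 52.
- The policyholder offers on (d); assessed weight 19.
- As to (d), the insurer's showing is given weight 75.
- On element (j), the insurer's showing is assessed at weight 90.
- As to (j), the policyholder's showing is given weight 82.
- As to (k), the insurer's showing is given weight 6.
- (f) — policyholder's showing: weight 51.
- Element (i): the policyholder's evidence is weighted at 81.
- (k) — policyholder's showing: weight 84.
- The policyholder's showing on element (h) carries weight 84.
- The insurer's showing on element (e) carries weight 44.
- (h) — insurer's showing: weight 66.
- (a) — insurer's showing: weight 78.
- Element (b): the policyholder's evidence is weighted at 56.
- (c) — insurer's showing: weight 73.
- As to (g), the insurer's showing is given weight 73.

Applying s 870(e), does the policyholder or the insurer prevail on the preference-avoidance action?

policyholder

— Issue I —
At Stage I.1 the policyholder must meet the preponderance of the evidence (weight is at least 53): on (a) the weight is 58 (the insurer's 78 is given no effect), which does reach 53, so (a) meets the standard; on (b) the weight is 56, which does reach 53, so (b) meets the standard.
  Stage I.1 is satisfied; the onus moves to the insurer.
At Stage I.2 the insurer must meet clear and convincing evidence (weight is at least 75): on (c) the weight is 73 (the policyholder's 45 is given no effect), which does not reach 75, so (c) does not meet the standard; on (d) the weight is 75 (the policyholder's 19 is given no effect), ≥ 75, so (d) meets the standard.
  Stage I.2 not carried; the insurer fails its burden.
The policyholder prevails on this issue.
— Issue II —
Stage II.1 (policyholder, a preponderance, weight is at least 51): (e) 52 (insurer's 44 disregarded) ≥ 51 — meets; (f) 51 ≥ 51 — meets.
  Stage II.1 carried; the burden shifts to the insurer.
Stage II.2 (insurer, clear and convincing evidence, weight is at least 70): (g) 73 ≥ 70 — meets.
  Stage II.2 carried; the burden remains with the insurer.
Stage II.3 (insurer, clear and convincing evidence, weight is at least 70): (h) 66 (policyholder's 84 disregarded) < 70 — fails.
  Stage II.3 not carried; the insurer fails its burden.
The policyholder prevails on this issue.
— Issue III —
Stage III.1 — burden on policyholder; standard: a clear and cogent showing (weight exceeds 80).
    (i): 81 > 80 [met]
  All elements met. The policyholder retains the burden for Stage III.2.
Stage III.2 — burden on policyholder; standard: a clear and cogent showing (weight exceeds 80).
    (j): 82 (insurer's 90 disregarded) > 80 [met]
    (k): 84 (insurer's 6 disregarded) > 80 [met]
  Stage III.2 carried; the final stage is satisfied.
All stages carried — the policyholder prevails on this issue.
Per-issue: Issue I → policyholder; Issue II → policyholder; Issue III → policyholder. The policyholder must prevail on at least one issue; overall, the policyholder prevails.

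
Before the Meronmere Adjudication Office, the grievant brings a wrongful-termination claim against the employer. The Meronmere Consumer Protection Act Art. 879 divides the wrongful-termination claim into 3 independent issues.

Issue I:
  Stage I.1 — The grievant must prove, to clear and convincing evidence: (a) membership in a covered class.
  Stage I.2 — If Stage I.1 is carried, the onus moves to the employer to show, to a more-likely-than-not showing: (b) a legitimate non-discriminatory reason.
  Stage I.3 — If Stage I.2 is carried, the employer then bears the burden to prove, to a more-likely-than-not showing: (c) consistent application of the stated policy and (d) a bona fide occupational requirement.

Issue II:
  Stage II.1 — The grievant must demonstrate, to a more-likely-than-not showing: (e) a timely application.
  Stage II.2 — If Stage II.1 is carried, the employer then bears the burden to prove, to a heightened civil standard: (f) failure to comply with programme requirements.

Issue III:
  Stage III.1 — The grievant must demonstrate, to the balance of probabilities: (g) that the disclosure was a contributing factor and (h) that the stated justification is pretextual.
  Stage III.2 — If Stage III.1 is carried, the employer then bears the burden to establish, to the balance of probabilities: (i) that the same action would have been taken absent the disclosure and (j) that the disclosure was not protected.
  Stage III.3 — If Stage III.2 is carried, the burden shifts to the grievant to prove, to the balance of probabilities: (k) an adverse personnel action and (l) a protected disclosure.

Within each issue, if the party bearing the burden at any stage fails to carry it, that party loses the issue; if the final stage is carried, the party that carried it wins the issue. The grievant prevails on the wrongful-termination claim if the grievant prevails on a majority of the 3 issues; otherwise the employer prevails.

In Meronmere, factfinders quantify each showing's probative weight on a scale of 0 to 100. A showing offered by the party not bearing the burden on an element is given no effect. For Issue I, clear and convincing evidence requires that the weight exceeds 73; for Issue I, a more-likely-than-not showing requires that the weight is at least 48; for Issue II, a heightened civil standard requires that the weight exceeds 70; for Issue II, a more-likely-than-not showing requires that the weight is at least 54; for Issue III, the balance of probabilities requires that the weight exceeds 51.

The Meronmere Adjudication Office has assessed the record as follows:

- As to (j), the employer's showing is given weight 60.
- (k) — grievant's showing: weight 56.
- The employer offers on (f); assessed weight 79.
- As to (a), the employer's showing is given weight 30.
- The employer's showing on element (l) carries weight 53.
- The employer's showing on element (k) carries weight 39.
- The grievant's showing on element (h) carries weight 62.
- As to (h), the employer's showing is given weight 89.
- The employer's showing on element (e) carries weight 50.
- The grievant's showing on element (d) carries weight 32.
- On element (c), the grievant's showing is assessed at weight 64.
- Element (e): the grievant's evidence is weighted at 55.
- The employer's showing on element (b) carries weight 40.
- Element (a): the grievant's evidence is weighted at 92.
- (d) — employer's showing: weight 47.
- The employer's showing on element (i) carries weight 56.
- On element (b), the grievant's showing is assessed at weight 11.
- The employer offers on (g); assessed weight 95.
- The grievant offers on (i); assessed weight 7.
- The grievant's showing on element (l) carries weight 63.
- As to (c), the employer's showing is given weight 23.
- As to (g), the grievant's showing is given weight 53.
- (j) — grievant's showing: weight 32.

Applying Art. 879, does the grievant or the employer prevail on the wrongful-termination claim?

— Issue I —
Stage I.1 — burden on grievant; standard: clear and convincing evidence (weight exceeds 73).
    (a): 92 (employer's 30 disregarded) > 73 [met]
  Stage I.1 carried; the burden shifts to the employer.
Stage I.2 — burden on employer; standard: a more-likely-than-not showing (weight is at least 48).
    (b): 40 (grievant's 11 disregarded) < 48 [not met]
  The employer does not carry Stage I.2.
The grievant prevails on this issue.
— Issue II —
Stage II.1 (grievant, a more-likely-than-not showing, weight is at least 54): (e) 55 (employer's 50 disregarded) ≥ 54 — meets.
  The grievant carries Stage II.1; the employer now bears the burden.
Stage II.2 (employer, a heightened civil standard, weight exceeds 70): (f) 79 > 70 — meets.
  All elements met at the final stage.
With every stage satisfied, the employer prevails on this issue.
— Issue III —
At Stage III.1 the grievant must meet the balance of probabilities (weight exceeds 51): on (g) the weight is 53 (the employer's 95 is given no effect), which does exceed 51, so (g) meets the standard; on (h) the weight is 62 (the employer's 89 is given no effect), > 51, so (h) meets the standard.
  The grievant carries Stage III.1; the employer now bears the burden.
At Stage III.2 the employer must meet the balance of probabilities (weight exceeds 51): on (i) the weight is 56 (the grievant's 7 is given no effect), which does exceed 51, so (i) meets the standard; on (j) the weight is 60 (the grievant's 32 is given no effect), > 51, so (j) meets the standard.
  All elements met. The burden passes to the grievant.
At Stage III.3 the grievant must meet the balance of probabilities (weight exceeds 51): on (k) the weight is 56 (the employer's 39 is given no effect), > 51, so (k) meets the standard; on (l) the weight is 63 (the employer's 53 is given no effect), > 51, so (l) meets the standard.
  All elements met at the final stage.
With every stage satisfied, the grievant prevails on this issue.
Per-issue: Issue I → grievant; Issue II → employer; Issue III → grievant. The grievant must prevail on a majority of issues; overall, the grievant prevails.

grievant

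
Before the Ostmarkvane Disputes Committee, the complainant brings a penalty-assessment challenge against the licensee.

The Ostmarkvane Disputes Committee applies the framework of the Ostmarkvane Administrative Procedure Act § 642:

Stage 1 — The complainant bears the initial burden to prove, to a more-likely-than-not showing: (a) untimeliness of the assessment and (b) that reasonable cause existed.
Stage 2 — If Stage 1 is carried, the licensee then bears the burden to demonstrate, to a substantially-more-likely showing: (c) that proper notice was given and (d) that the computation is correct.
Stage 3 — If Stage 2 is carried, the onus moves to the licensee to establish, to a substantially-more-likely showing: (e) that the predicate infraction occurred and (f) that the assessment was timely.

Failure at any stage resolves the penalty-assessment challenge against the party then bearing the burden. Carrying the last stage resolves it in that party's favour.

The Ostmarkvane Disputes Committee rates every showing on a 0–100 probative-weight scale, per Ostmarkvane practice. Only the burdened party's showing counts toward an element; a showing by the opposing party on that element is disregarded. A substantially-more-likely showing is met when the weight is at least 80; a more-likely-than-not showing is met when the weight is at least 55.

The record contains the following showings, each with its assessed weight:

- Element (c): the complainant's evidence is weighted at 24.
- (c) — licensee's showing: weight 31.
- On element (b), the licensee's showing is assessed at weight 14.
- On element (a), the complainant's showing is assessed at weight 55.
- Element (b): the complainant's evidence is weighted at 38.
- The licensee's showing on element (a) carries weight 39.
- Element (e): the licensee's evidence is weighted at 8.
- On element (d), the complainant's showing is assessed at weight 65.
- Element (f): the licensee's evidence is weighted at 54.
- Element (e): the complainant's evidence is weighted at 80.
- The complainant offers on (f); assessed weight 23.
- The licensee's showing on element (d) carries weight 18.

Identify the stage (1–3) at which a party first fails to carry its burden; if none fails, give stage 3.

stage 1

Stage 1 (complainant, a more-likely-than-not showing, weight is at least 55): (a) 55 (licensee's 39 disregarded) ≥ 55 — meets; (b) 38 (licensee's 14 disregarded) < 55 — fails.
  Not every element is met, so the complainant fails to carry Stage 1.
The analysis ends at Stage 1; the licensee prevails.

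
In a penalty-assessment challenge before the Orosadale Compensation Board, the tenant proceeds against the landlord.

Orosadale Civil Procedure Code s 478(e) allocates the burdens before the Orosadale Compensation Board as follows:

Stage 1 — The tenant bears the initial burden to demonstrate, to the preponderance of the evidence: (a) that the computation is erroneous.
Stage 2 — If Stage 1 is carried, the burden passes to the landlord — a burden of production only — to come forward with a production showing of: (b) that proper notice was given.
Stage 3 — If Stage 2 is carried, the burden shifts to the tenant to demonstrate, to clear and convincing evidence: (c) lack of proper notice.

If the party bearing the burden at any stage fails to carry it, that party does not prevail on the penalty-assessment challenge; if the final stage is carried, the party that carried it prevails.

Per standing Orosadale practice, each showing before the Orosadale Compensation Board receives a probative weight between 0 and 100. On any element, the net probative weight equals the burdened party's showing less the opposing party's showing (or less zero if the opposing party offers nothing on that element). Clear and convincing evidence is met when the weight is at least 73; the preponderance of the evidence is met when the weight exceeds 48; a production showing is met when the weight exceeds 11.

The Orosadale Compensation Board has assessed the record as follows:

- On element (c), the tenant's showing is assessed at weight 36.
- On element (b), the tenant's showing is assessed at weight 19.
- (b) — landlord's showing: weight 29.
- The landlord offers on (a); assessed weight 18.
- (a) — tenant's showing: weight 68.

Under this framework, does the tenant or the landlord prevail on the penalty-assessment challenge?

tenant

At Stage 1 the tenant must meet the preponderance of the evidence (weight exceeds 48): on (a) the weight is 68 less the opposing 18 gives net 50, > 48, so (a) meets the standard.
  Stage 1 carried; the burden shifts to the landlord.
At Stage 2 the landlord must meet a production showing (weight exceeds 11): on (b) the weight is 29 less the opposing 19 gives net 10, ≤ 11, so (b) does not meet the standard.
  The landlord does not carry Stage 2.
So the tenant prevails.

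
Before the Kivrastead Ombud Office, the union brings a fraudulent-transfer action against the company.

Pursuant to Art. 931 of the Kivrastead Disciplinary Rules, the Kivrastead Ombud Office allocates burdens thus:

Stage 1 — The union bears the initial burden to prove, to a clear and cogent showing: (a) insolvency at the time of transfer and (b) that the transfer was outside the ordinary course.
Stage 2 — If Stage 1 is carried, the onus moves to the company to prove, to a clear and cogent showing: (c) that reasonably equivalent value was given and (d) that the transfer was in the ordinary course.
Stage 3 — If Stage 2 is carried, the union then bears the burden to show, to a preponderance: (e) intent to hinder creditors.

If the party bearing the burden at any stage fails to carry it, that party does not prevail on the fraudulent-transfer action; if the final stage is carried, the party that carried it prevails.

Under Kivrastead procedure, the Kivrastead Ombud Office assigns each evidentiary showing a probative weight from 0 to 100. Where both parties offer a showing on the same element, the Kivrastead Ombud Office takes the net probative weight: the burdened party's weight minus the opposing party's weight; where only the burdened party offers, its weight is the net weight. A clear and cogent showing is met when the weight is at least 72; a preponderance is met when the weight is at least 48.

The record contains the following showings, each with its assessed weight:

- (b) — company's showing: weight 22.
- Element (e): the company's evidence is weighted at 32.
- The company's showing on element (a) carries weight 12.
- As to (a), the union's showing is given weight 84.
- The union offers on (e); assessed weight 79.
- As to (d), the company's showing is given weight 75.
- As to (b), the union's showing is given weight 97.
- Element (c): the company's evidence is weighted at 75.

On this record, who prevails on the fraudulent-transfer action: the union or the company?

At Stage 1 the union must meet a clear and cogent showing (weight is at least 72): on (a) the weight is 84 less the opposing 12 gives net 72, ≥ 72, so (a) meets the standard; on (b) the weight is 97 less the opposing 22 gives net 75, which does reach 72, so (b) meets the standard.
  Stage 1 is satisfied; the onus moves to the company.
At Stage 2 the company must meet a clear and cogent showing (weight is at least 72): on (c) the weight is 75, ≥ 72, so (c) meets the standard; on (d) the weight is 75, ≥ 72, so (d) meets the standard.
  All elements met. The burden passes to the union.
At Stage 3 the union must meet a preponderance (weight is at least 48): on (e) the weight is 79 less the opposing 32 gives net 47, < 48, so (e) does not meet the standard.
  The union does not carry Stage 3.
The company prevails.

company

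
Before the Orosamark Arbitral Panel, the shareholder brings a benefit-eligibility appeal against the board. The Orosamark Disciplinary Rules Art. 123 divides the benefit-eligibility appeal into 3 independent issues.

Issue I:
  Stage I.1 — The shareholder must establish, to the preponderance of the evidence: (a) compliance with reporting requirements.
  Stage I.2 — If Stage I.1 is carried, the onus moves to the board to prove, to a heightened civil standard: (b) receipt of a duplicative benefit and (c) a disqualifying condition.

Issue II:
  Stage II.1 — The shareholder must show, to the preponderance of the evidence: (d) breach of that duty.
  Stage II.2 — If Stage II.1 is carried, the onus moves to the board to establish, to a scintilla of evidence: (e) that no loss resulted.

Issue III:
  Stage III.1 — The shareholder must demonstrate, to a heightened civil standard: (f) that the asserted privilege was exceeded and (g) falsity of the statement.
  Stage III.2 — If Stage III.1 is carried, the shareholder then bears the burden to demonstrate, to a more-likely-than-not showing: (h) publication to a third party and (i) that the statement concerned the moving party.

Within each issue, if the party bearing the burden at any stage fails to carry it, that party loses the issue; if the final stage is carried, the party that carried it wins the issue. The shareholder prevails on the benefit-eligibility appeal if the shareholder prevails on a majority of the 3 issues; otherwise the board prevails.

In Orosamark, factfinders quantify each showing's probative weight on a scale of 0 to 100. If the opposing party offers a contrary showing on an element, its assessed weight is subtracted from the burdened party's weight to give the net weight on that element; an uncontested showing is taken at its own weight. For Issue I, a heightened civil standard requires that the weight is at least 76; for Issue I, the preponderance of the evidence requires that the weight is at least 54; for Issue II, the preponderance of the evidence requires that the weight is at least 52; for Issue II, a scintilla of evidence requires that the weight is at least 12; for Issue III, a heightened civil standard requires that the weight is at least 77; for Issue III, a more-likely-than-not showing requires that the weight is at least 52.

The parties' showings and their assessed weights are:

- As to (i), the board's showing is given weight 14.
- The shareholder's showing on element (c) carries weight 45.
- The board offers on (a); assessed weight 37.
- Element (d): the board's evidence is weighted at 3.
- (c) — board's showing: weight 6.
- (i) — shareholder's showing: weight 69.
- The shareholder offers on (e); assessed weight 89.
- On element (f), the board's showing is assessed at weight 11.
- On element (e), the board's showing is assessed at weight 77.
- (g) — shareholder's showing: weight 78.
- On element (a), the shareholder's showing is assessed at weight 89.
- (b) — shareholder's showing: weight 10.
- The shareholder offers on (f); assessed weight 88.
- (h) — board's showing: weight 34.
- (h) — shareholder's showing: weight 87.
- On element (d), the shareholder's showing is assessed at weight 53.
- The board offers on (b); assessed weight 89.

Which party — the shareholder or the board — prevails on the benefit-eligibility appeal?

— Issue I —
Stage I.1 — burden on shareholder; standard: the preponderance of the evidence (weight is at least 54).
    (a): 89 − 37 = 52 < 54 [not met]
  Not every element is met, so the shareholder fails to carry Stage I.1.
So the board prevails on this issue.
— Issue II —
Stage II.1 — burden on shareholder; standard: the preponderance of the evidence (weight is at least 52).
    (d): 53 − 3 = 50 < 52 [not met]
  Stage II.1 not carried; the shareholder fails its burden.
The analysis ends at Stage II.1; the board prevails on this issue.
— Issue III —
At Stage III.1 the shareholder must meet a heightened civil standard (weight is at least 77): on (f) the weight is 88 less the opposing 11 gives net 77, which does reach 77, so (f) meets the standard; on (g) the weight is 78, ≥ 77, so (g) meets the standard.
  Stage III.1 carried; the burden remains with the shareholder.
At Stage III.2 the shareholder must meet a more-likely-than-not showing (weight is at least 52): on (h) the weight is 87 less the opposing 34 gives net 53, which does reach 52, so (h) meets the standard; on (i) the weight is 69 less the opposing 14 gives net 55, which does reach 52, so (i) meets the standard.
  The shareholder carries the last stage.
Every stage carried; the shareholder prevails on this issue.
Per-issue: Issue I → board; Issue II → board; Issue III → shareholder. The shareholder must prevail on a majority of issues; overall, the board prevails.

board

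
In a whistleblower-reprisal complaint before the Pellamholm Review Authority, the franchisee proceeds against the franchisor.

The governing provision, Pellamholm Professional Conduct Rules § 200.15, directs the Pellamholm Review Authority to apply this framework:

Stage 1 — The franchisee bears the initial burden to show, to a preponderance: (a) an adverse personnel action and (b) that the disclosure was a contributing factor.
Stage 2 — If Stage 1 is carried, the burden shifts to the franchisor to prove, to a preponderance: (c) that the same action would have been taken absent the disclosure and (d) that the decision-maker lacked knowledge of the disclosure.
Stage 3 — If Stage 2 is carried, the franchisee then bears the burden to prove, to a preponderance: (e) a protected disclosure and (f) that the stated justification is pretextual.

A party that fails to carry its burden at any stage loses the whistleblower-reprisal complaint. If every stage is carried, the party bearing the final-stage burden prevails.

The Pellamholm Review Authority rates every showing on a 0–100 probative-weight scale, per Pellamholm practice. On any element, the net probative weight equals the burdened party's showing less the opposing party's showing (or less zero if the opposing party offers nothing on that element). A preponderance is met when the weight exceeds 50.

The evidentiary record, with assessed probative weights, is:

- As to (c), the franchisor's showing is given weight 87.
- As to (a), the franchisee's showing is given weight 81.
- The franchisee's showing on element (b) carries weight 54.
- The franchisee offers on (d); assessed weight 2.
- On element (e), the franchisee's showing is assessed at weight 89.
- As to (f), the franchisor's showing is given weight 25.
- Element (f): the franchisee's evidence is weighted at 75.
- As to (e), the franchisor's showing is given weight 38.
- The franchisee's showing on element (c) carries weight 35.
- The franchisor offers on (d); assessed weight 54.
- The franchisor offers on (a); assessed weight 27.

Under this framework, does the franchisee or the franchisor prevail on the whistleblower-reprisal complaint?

At Stage 1 the franchisee must meet a preponderance (weight exceeds 50): on (a) the weight is 81 less the opposing 27 gives net 54, which does exceed 50, so (a) meets the standard; on (b) the weight is 54, which does exceed 50, so (b) meets the standard.
  All elements met. The burden passes to the franchisor.
At Stage 2 the franchisor must meet a preponderance (weight exceeds 50): on (c) the weight is 87 less the opposing 35 gives net 52, > 50, so (c) meets the standard; on (d) the weight is 54 less the opposing 2 gives net 52, > 50, so (d) meets the standard.
  All elements met. The burden passes to the franchisee.
At Stage 3 the franchisee must meet a preponderance (weight exceeds 50): on (e) the weight is 89 less the opposing 38 gives net 51, > 50, so (e) meets the standard; on (f) the weight is 75 less the opposing 25 gives net 50, ≤ 50, so (f) does not meet the standard.
  Not every element is met, so the franchisee fails to carry Stage 3.
The franchisor prevails.

franchisor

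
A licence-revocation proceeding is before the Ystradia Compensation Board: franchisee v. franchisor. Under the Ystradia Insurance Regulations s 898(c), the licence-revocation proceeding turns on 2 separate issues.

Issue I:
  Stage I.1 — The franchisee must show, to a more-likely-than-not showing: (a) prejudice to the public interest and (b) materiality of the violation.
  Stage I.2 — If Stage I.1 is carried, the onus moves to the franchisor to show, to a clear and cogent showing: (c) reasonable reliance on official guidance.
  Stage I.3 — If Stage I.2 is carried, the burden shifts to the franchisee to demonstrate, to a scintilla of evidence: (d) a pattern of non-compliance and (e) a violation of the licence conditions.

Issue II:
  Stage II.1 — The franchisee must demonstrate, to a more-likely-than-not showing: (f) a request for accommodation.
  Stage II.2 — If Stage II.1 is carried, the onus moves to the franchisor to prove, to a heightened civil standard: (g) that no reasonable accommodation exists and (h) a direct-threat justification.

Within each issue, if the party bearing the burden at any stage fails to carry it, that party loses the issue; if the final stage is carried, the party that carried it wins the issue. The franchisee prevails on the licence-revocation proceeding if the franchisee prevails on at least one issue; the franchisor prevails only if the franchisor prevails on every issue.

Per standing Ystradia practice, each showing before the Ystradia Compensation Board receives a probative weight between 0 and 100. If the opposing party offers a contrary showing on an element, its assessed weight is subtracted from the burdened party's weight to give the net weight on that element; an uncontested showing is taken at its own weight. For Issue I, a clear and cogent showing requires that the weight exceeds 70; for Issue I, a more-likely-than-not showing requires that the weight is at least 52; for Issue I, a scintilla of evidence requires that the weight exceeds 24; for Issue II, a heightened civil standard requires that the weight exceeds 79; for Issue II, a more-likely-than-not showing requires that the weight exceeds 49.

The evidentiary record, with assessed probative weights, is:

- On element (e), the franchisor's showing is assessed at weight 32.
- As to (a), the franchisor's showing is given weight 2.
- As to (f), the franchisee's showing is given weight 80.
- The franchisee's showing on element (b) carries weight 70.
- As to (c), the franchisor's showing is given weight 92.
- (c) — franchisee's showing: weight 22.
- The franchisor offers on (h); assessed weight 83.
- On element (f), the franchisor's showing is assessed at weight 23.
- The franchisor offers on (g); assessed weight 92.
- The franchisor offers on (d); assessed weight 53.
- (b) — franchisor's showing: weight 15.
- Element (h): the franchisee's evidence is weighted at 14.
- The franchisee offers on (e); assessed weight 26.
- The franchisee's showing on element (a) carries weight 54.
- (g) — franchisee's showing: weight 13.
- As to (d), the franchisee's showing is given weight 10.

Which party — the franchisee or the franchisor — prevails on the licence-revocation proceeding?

franchisee

— Issue I —
Stage I.1 (franchisee, a more-likely-than-not showing, weight is at least 52): (a) net 54−2=52 ≥ 52 — meets; (b) net 70−15=55 ≥ 52 — meets.
  All elements met. The burden passes to the franchisor.
Stage I.2 (franchisor, a clear and cogent showing, weight exceeds 70): (c) net 92−22=70 ≤ 70 — fails.
  Not every element is met, so the franchisor fails to carry Stage I.2.
The franchisee prevails on this issue.
— Issue II —
At Stage II.1 the franchisee must meet a more-likely-than-not showing (weight exceeds 49): on (f) the weight is 80 less the opposing 23 gives net 57, > 49, so (f) meets the standard.
  All elements met. The burden passes to the franchisor.
At Stage II.2 the franchisor must meet a heightened civil standard (weight exceeds 79): on (g) the weight is 92 less the opposing 13 gives net 79, ≤ 79, so (g) does not meet the standard; on (h) the weight is 83 less the opposing 14 gives net 69, ≤ 79, so (h) does not meet the standard.
  Not every element is met, so the franchisor fails to carry Stage II.2.
The franchisee prevails on this issue.
Per-issue: Issue I → franchisee; Issue II → franchisee. The franchisee must prevail on at least one issue; overall, the franchisee prevails.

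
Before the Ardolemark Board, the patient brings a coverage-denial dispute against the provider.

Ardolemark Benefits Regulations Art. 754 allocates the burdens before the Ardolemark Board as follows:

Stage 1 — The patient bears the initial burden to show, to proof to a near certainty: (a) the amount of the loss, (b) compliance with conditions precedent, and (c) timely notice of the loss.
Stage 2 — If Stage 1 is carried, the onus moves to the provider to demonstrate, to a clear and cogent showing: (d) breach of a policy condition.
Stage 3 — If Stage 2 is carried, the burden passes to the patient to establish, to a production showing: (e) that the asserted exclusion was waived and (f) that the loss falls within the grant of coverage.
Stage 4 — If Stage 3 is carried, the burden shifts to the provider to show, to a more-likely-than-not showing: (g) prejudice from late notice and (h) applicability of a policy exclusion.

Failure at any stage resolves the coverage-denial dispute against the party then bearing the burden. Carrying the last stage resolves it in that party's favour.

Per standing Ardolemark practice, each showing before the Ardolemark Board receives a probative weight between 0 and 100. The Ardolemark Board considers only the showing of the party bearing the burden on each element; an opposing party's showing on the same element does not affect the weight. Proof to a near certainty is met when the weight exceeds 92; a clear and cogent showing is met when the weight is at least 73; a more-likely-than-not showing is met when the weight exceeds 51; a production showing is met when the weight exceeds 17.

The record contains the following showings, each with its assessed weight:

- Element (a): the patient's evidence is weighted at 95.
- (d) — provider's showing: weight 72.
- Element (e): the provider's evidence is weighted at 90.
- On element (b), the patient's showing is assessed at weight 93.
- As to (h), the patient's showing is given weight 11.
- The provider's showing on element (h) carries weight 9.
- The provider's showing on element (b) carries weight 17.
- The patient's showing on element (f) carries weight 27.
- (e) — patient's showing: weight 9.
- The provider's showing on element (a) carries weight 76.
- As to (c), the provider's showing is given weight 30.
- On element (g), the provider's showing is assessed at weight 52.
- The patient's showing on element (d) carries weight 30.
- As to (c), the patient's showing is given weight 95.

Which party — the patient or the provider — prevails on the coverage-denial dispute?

patient

Stage 1 — burden on patient; standard: proof to a near certainty (weight exceeds 92).
    (a): 95 (provider's 76 disregarded) > 92 [met]
    (b): 93 (provider's 17 disregarded) > 92 [met]
    (c): 95 (provider's 30 disregarded) > 92 [met]
  All elements met. The burden passes to the provider.
Stage 2 — burden on provider; standard: a clear and cogent showing (weight is at least 73).
    (d): 72 (patient's 30 disregarded) < 73 [not met]
  Stage 2 not carried; the provider fails its burden.
The analysis ends at Stage 2; the patient prevails.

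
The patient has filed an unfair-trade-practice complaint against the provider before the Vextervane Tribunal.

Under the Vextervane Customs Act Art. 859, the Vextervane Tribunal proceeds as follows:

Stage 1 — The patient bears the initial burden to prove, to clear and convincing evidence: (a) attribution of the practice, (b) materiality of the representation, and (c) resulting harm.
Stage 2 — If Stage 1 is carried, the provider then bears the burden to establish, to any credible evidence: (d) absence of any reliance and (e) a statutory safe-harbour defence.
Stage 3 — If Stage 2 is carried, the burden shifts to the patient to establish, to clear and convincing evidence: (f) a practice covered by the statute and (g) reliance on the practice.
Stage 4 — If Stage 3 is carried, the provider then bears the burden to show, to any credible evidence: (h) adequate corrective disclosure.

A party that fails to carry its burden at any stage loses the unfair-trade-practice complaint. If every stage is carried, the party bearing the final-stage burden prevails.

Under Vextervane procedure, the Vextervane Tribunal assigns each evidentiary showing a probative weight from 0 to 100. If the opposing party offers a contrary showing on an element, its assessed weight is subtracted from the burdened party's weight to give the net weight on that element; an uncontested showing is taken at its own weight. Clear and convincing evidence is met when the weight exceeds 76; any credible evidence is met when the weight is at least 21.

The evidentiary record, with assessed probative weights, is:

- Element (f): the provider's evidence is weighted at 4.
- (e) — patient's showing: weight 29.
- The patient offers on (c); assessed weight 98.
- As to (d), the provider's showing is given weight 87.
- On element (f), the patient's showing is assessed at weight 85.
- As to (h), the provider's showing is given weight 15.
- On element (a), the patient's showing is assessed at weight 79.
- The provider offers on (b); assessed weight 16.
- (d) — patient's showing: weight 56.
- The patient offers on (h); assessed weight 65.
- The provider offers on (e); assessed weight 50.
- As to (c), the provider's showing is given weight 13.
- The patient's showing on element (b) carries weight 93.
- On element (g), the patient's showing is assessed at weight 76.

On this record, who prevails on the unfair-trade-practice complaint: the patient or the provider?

provider

Stage 1 — burden on patient; standard: clear and convincing evidence (weight exceeds 76).
    (a): 79 > 76 [met]
    (b): 93 − 16 = 77 > 76 [met]
    (c): 98 − 13 = 85 > 76 [met]
  The patient carries Stage 1; the provider now bears the burden.
Stage 2 — burden on provider; standard: any credible evidence (weight is at least 21).
    (d): 87 − 56 = 31 ≥ 21 [met]
    (e): 50 − 29 = 21 ≥ 21 [met]
  Stage 2 carried; the burden shifts to the patient.
Stage 3 — burden on patient; standard: clear and convincing evidence (weight exceeds 76).
    (f): 85 − 4 = 81 > 76 [met]
    (g): 76 ≤ 76 [not met]
  The patient does not carry Stage 3.
So the provider prevails.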